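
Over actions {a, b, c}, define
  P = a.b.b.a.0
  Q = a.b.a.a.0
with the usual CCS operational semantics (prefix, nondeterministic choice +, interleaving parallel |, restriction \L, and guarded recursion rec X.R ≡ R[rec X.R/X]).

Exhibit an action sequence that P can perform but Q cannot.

abb

P's transition system — 5 states:
  p0 = a.b.b.a.0 | -a-> p1
  p1 = b.b.a.0 | -b-> p2
  p2 = b.a.0 | -b-> p3
  p3 = a.0 | -a-> p4
  p4 = 0 | ∅
Q's transition system — 5 states:
  q0 = a.b.a.a.0 | -a-> q1
  q1 = b.a.a.0 | -b-> q2
  q2 = a.a.0 | -a-> q3
  q3 = a.0 | -a-> q4
  q4 = 0 | ∅
Executing abb from P (initial set {p0}):
  step 1 (a): {p1}
  step 2 (b): {p2}
  step 3 (b): {p3}
  — P admits the full trace.
Executing abb from Q (initial set {q0}):
  step 1 (a): {q1}
  step 2 (b): {q2}
  step 3 (b): ∅ (Q stuck)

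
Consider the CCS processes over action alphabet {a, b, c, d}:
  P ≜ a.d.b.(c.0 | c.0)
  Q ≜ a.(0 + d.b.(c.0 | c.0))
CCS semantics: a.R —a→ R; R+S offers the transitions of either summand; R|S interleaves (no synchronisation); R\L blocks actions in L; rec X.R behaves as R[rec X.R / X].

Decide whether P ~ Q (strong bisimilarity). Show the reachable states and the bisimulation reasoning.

P ~ Q

LTS(P): 7 reachable states
  p0 = a.d.b.(c.0 | c.0) → -a-> p1
  p1 = d.b.(c.0 | c.0) → -d-> p2
  p2 = b.(c.0 | c.0) → -b-> p3
  p3 = c.0 | c.0 → -c-> p4, -c-> p5
  p4 = 0 | c.0 → -c-> p6
  p5 = c.0 | 0 → -c-> p6
  p6 = 0 | 0 → stopped
LTS(Q): 7 reachable states
  q0 = a.(0 + d.b.(c.0 | c.0)) → -a-> q1
  q1 = 0 + d.b.(c.0 | c.0) → -d-> q2
  q2 = b.(c.0 | c.0) → -b-> q3
  q3 = c.0 | c.0 → -c-> q4, -c-> q5
  q4 = 0 | c.0 → -c-> q6
  q5 = c.0 | 0 → -c-> q6
  q6 = 0 | 0 → stopped
Coarsest stable partition (strong bisimilarity classes):
  B0 = {p0, q0}
  B1 = {p1, q1}
  B2 = {p2, q2}
  B3 = {p3, q3}
  B4 = {p4, p5, q4, q5}
  B5 = {p6, q6}
p0 ∈ B0, q0 ∈ B0 → same block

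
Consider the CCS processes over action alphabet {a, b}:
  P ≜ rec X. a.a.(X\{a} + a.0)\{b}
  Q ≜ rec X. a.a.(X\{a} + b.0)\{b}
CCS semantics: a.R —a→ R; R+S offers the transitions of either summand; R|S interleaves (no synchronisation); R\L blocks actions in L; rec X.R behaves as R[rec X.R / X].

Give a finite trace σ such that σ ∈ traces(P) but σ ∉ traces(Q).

aaa

P's transition system — 4 states:
  u0 = rec X. a.a.(X\{a} + a.0)\{b} has moves =a=> u1
  u1 = a.((rec X. a.a.(X\{a} + a.0)\{b})\{a} + a.0)\{b} has moves =a=> u2
  u2 = ((rec X. a.a.(X\{a} + a.0)\{b})\{a} + a.0)\{b} has moves =a=> u3
  u3 = 0\{b} has moves (no moves)
Q's transition system — 3 states:
  v0 = rec X. a.a.(X\{a} + b.0)\{b} has moves =a=> v1
  v1 = a.((rec X. a.a.(X\{a} + b.0)\{b})\{a} + b.0)\{b} has moves =a=> v2
  v2 = ((rec X. a.a.(X\{a} + b.0)\{b})\{a} + b.0)\{b} has moves (no moves)
Run σ = ⟨aaa⟩ on P: start {u0}
  [1] a ⇒ {u1}
  [2] a ⇒ {u2}
  [3] a ⇒ {u3}
  ✓ P
Run σ = ⟨aaa⟩ on Q: start {v0}
  [1] a ⇒ {v1}
  [2] a ⇒ {v2}
  [3] a ⇒ no successor for Q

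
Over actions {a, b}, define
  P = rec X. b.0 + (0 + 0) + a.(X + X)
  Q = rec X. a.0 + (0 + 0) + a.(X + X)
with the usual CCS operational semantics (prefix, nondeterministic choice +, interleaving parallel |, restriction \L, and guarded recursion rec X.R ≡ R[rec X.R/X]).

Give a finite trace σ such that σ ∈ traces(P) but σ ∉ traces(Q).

Reachable graph of P (3 states):
  u0 = rec X. b.0 + (0 + 0) + a.(X + X) | ··a··> u1, ··b··> u2
  u1 = (rec X. b.0 + (0 + 0) + a.(X + X)) + (rec X. b.0 + (0 + 0) + a.(X + X)) | ··a··> u1, ··b··> u2
  u2 = 0 | deadlocked
Reachable graph of Q (3 states):
  v0 = rec X. a.0 + (0 + 0) + a.(X + X) | ··a··> v1, ··a··> v2
  v1 = (rec X. a.0 + (0 + 0) + a.(X + X)) + (rec X. a.0 + (0 + 0) + a.(X + X)) | ··a··> v1, ··a··> v2
  v2 = 0 | deadlocked
Executing b from P (initial set {u0}):
  [1] b ⇒ {u2}
  — P admits the full trace.
Executing b from Q (initial set {v0}):
  [1] b ⇒ ∅  — Q cannot continue

b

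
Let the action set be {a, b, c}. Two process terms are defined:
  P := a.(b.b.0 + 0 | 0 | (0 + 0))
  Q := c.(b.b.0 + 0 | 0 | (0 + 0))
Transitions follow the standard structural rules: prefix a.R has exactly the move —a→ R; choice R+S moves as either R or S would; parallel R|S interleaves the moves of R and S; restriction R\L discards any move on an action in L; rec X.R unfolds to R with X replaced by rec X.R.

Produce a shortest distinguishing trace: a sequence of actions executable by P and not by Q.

Reachable graph of P (4 states):
  m0 = a.(b.b.0 + 0 | 0 | (0 + 0)) | —a→ m1
  m1 = b.b.0 + 0 | 0 | (0 + 0) | —b→ m2
  m2 = b.0 | —b→ m3
  m3 = 0 | (no moves)
Reachable graph of Q (4 states):
  n0 = c.(b.b.0 + 0 | 0 | (0 + 0)) | —c→ n1
  n1 = b.b.0 + 0 | 0 | (0 + 0) | —b→ n2
  n2 = b.0 | —b→ n3
  n3 = 0 | (no moves)
Trace ⟨a⟩ through P, begin at {m0}:
  [1] a ⇒ {m1}
  P completes σ.
Trace ⟨a⟩ through Q, begin at {n0}:
  [1] a ⇒ ∅  — Q cannot continue

a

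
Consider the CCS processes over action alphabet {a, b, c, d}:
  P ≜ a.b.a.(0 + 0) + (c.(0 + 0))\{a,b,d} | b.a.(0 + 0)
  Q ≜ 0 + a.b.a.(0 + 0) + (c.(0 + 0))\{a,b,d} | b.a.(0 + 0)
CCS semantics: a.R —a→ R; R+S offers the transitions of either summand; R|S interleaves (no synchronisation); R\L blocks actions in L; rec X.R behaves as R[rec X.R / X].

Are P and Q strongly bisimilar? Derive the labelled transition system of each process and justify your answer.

LTS(P): 9 reachable states
  m0 = a.b.a.(0 + 0) + (c.(0 + 0))\{a,b,d} | b.a.(0 + 0) has moves -a-> m1, -b-> m2, -c-> m3
  m1 = b.a.(0 + 0) has moves -b-> m4
  m2 = (c.(0 + 0))\{a,b,d} | a.(0 + 0) has moves -a-> m5, -c-> m6
  m3 = (0 + 0)\{a,b,d} | b.a.(0 + 0) has moves -b-> m6
  m4 = a.(0 + 0) has moves -a-> m7
  m5 = (c.(0 + 0))\{a,b,d} | (0 + 0) has moves -c-> m8
  m6 = (0 + 0)\{a,b,d} | a.(0 + 0) has moves -a-> m8
  m7 = 0 + 0 has moves (no moves)
  m8 = (0 + 0)\{a,b,d} | (0 + 0) has moves (no moves)
LTS(Q): 9 reachable states
  n0 = 0 + a.b.a.(0 + 0) + (c.(0 + 0))\{a,b,d} | b.a.(0 + 0) has moves -a-> n1, -b-> n2, -c-> n3
  n1 = b.a.(0 + 0) has moves -b-> n4
  n2 = (c.(0 + 0))\{a,b,d} | a.(0 + 0) has moves -a-> n5, -c-> n6
  n3 = (0 + 0)\{a,b,d} | b.a.(0 + 0) has moves -b-> n6
  n4 = a.(0 + 0) has moves -a-> n7
  n5 = (c.(0 + 0))\{a,b,d} | (0 + 0) has moves -c-> n8
  n6 = (0 + 0)\{a,b,d} | a.(0 + 0) has moves -a-> n8
  n7 = 0 + 0 has moves (no moves)
  n8 = (0 + 0)\{a,b,d} | (0 + 0) has moves (no moves)
Partition-refinement fixed point:
  B0 = {m0, n0}
  B1 = {m1, m3, n1, n3}
  B2 = {m4, m6, n4, n6}
  B3 = {m7, m8, n7, n8}
  B4 = {m2, n2}
  B5 = {m5, n5}
m0 ∈ B0, n0 ∈ B0 → same block

P ~ Q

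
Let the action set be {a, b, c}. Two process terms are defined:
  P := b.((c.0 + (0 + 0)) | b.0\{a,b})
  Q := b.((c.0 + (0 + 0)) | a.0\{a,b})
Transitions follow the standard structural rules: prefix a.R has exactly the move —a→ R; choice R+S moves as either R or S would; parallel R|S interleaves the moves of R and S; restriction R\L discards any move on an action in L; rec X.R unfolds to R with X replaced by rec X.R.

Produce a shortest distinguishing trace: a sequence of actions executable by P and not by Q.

bb

P's transition system — 5 states:
  s0 = b.((c.0 + (0 + 0)) | b.0\{a,b}) → —b→ s1
  s1 = (c.0 + (0 + 0)) | b.0\{a,b} → —b→ s2, —c→ s3
  s2 = (c.0 + (0 + 0)) | 0\{a,b} → —c→ s4
  s3 = 0 | b.0\{a,b} → —b→ s4
  s4 = 0 | 0\{a,b} → deadlocked
Q's transition system — 5 states:
  t0 = b.((c.0 + (0 + 0)) | a.0\{a,b}) → —b→ t1
  t1 = (c.0 + (0 + 0)) | a.0\{a,b} → —a→ t2, —c→ t3
  t2 = (c.0 + (0 + 0)) | 0\{a,b} → —c→ t4
  t3 = 0 | a.0\{a,b} → —a→ t4
  t4 = 0 | 0\{a,b} → deadlocked
Executing bb from P (initial set {s0}):
  [1] b ⇒ {s1}
  [2] b ⇒ {s2}
  — P admits the full trace.
Executing bb from Q (initial set {t0}):
  [1] b ⇒ {t1}
  [2] b ⇒ ∅ (Q stuck)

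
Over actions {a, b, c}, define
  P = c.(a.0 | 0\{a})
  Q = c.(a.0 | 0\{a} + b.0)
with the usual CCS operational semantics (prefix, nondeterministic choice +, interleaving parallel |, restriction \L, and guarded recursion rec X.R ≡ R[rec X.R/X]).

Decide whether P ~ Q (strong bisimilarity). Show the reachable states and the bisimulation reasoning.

NO

Reachable graph of P (3 states):
  m0 = c.(a.0 | 0\{a}) → -c-> m1
  m1 = a.0 | 0\{a} → -a-> m2
  m2 = 0 | 0\{a} → deadlocked
Reachable graph of Q (4 states):
  n0 = c.(a.0 | 0\{a} + b.0) → -c-> n1
  n1 = a.0 | 0\{a} + b.0 → -a-> n2, -b-> n3
  n2 = 0 | 0\{a} → deadlocked
  n3 = 0 → deadlocked
Bisimilarity quotient blocks:
  B0 = {m0}
  B1 = {m1}
  B2 = {m2, n2, n3}
  B3 = {n0}
  B4 = {n1}
m0 ∈ B0, n0 ∈ B3 → different blocks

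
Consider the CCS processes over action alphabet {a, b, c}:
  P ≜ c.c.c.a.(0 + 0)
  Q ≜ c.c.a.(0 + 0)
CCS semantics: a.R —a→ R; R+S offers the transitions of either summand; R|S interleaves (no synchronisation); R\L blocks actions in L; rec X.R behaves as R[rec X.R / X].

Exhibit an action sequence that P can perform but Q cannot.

P's transition system — 5 states:
  m0 = c.c.c.a.(0 + 0) :: --c--▸ m1
  m1 = c.c.a.(0 + 0) :: --c--▸ m2
  m2 = c.a.(0 + 0) :: --c--▸ m3
  m3 = a.(0 + 0) :: --a--▸ m4
  m4 = 0 + 0 :: ·
Q's transition system — 4 states:
  n0 = c.c.a.(0 + 0) :: --c--▸ n1
  n1 = c.a.(0 + 0) :: --c--▸ n2
  n2 = a.(0 + 0) :: --a--▸ n3
  n3 = 0 + 0 :: ·
Run σ = ⟨ccc⟩ on P: start {m0}
  [1] c ⇒ {m1}
  [2] c ⇒ {m2}
  [3] c ⇒ {m3}
  ✓ P
Run σ = ⟨ccc⟩ on Q: start {n0}
  [1] c ⇒ {n1}
  [2] c ⇒ {n2}
  [3] c ⇒ ∅ (Q stuck)

ccc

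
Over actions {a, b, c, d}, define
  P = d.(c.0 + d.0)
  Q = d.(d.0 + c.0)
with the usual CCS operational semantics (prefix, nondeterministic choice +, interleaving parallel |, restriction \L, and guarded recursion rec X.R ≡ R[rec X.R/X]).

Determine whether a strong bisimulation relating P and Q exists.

bisimilar

Reachable graph of P (3 states):
  p0 = d.(c.0 + d.0) :: —d→ p1
  p1 = c.0 + d.0 :: —c→ p2, —d→ p2
  p2 = 0 :: ·
Reachable graph of Q (3 states):
  q0 = d.(d.0 + c.0) :: —d→ q1
  q1 = d.0 + c.0 :: —c→ q2, —d→ q2
  q2 = 0 :: ·
Partition-refinement fixed point:
  B0 = {p0, q0}
  B1 = {p1, q1}
  B2 = {p2, q2}
p0 ∈ B0, q0 ∈ B0 → same block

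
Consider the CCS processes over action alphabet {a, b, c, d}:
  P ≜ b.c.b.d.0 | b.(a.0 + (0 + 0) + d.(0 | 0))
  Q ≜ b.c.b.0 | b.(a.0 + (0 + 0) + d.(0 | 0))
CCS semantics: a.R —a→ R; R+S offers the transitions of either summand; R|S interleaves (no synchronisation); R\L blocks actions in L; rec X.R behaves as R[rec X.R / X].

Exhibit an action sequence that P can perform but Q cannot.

bbacbd

Reachable graph of P (20 states):
  m0 = b.c.b.d.0 | b.(a.0 + (0 + 0) + d.(0 | 0)) has moves =b=> m1, =b=> m2
  m1 = b.c.b.d.0 | (a.0 + (0 + 0) + d.(0 | 0)) has moves =a=> m3, =b=> m4, =d=> m5
  m2 = c.b.d.0 | b.(a.0 + (0 + 0) + d.(0 | 0)) has moves =b=> m4, =c=> m6
  m3 = b.c.b.d.0 | 0 has moves =b=> m7
  m4 = c.b.d.0 | (a.0 + (0 + 0) + d.(0 | 0)) has moves =a=> m7, =c=> m8, =d=> m9
  m5 = b.c.b.d.0 | (0 | 0) has moves =b=> m9
  m6 = b.d.0 | b.(a.0 + (0 + 0) + d.(0 | 0)) has moves =b=> m10, =b=> m8
  m7 = c.b.d.0 | 0 has moves =c=> m11
  m8 = b.d.0 | (a.0 + (0 + 0) + d.(0 | 0)) has moves =a=> m11, =b=> m12, =d=> m13
  m9 = c.b.d.0 | (0 | 0) has moves =c=> m13
  m10 = d.0 | b.(a.0 + (0 + 0) + d.(0 | 0)) has moves =b=> m12, =d=> m14
  m11 = b.d.0 | 0 has moves =b=> m15
  m12 = d.0 | (a.0 + (0 + 0) + d.(0 | 0)) has moves =a=> m15, =d=> m16, =d=> m17
  m13 = b.d.0 | (0 | 0) has moves =b=> m17
  m14 = 0 | b.(a.0 + (0 + 0) + d.(0 | 0)) has moves =b=> m16
  m15 = d.0 | 0 has moves =d=> m18
  m16 = 0 | (a.0 + (0 + 0) + d.(0 | 0)) has moves =a=> m18, =d=> m19
  m17 = d.0 | (0 | 0) has moves =d=> m19
  m18 = 0 | 0 has moves ∅
  m19 = 0 | (0 | 0) has moves ∅
Reachable graph of Q (16 states):
  n0 = b.c.b.0 | b.(a.0 + (0 + 0) + d.(0 | 0)) has moves =b=> n1, =b=> n2
  n1 = b.c.b.0 | (a.0 + (0 + 0) + d.(0 | 0)) has moves =a=> n3, =b=> n4, =d=> n5
  n2 = c.b.0 | b.(a.0 + (0 + 0) + d.(0 | 0)) has moves =b=> n4, =c=> n6
  n3 = b.c.b.0 | 0 has moves =b=> n7
  n4 = c.b.0 | (a.0 + (0 + 0) + d.(0 | 0)) has moves =a=> n7, =c=> n8, =d=> n9
  n5 = b.c.b.0 | (0 | 0) has moves =b=> n9
  n6 = b.0 | b.(a.0 + (0 + 0) + d.(0 | 0)) has moves =b=> n10, =b=> n8
  n7 = c.b.0 | 0 has moves =c=> n11
  n8 = b.0 | (a.0 + (0 + 0) + d.(0 | 0)) has moves =a=> n11, =b=> n12, =d=> n13
  n9 = c.b.0 | (0 | 0) has moves =c=> n13
  n10 = 0 | b.(a.0 + (0 + 0) + d.(0 | 0)) has moves =b=> n12
  n11 = b.0 | 0 has moves =b=> n14
  n12 = 0 | (a.0 + (0 + 0) + d.(0 | 0)) has moves =a=> n14, =d=> n15
  n13 = b.0 | (0 | 0) has moves =b=> n15
  n14 = 0 | 0 has moves ∅
  n15 = 0 | (0 | 0) has moves ∅
Executing bbacbd from P (initial set {m0}):
  step 1 (b): {m1, m2}
  step 2 (b): {m4}
  step 3 (a): {m7}
  step 4 (c): {m11}
  step 5 (b): {m15}
  step 6 (d): {m18}
  — P admits the full trace.
Executing bbacbd from Q (initial set {n0}):
  step 1 (b): {n1, n2}
  step 2 (b): {n4}
  step 3 (a): {n7}
  step 4 (c): {n11}
  step 5 (b): {n14}
  step 6 (d): ∅  — Q cannot continue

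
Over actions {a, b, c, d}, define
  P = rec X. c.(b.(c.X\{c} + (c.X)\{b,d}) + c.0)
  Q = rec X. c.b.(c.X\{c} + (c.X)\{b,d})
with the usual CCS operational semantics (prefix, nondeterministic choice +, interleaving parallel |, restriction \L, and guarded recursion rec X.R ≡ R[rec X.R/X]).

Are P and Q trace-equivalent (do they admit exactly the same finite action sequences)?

P's transition system — 8 states:
  p0 = rec X. c.(b.(c.X\{c} + (c.X)\{b,d}) + c.0) has moves -c-> p1
  p1 = b.(c.(rec X. c.(b.(c.X\{c} + (c.X)\{b,d}) + c.0))\{c} + (c.(rec X. c.(b.(c.X\{c} + (c.X)\{b,d}) + c.0)))\{b,d}) + c.0 has moves -b-> p2, -c-> p3
  p2 = c.(rec X. c.(b.(c.X\{c} + (c.X)\{b,d}) + c.0))\{c} + (c.(rec X. c.(b.(c.X\{c} + (c.X)\{b,d}) + c.0)))\{b,d} has moves -c-> p4, -c-> p5
  p3 = 0 has moves ∅
  p4 = (rec X. c.(b.(c.X\{c} + (c.X)\{b,d}) + c.0))\{b,d} has moves -c-> p6
  p5 = (rec X. c.(b.(c.X\{c} + (c.X)\{b,d}) + c.0))\{c} has moves ∅
  p6 = (b.(c.(rec X. c.(b.(c.X\{c} + (c.X)\{b,d}) + c.0))\{c} + (c.(rec X. c.(b.(c.X\{c} + (c.X)\{b,d}) + c.0)))\{b,d}) + c.0)\{b,d} has moves -c-> p7
  p7 = 0\{b,d} has moves ∅
Q's transition system — 6 states:
  q0 = rec X. c.b.(c.X\{c} + (c.X)\{b,d}) has moves -c-> q1
  q1 = b.(c.(rec X. c.b.(c.X\{c} + (c.X)\{b,d}))\{c} + (c.(rec X. c.b.(c.X\{c} + (c.X)\{b,d})))\{b,d}) has moves -b-> q2
  q2 = c.(rec X. c.b.(c.X\{c} + (c.X)\{b,d}))\{c} + (c.(rec X. c.b.(c.X\{c} + (c.X)\{b,d})))\{b,d} has moves -c-> q3, -c-> q4
  q3 = (rec X. c.b.(c.X\{c} + (c.X)\{b,d}))\{b,d} has moves -c-> q5
  q4 = (rec X. c.b.(c.X\{c} + (c.X)\{b,d}))\{c} has moves ∅
  q5 = (b.(c.(rec X. c.b.(c.X\{c} + (c.X)\{b,d}))\{c} + (c.(rec X. c.b.(c.X\{c} + (c.X)\{b,d})))\{b,d}))\{b,d} has moves ∅
Run σ = ⟨cc⟩ on P: start {p0}
  step 1 (c): {p1}
  step 2 (c): {p3}
  — P admits the full trace.
Run σ = ⟨cc⟩ on Q: start {q0}
  step 1 (c): {q1}
  step 2 (c): no successor for Q

traces(P) ≠ traces(Q) — witness ⟨cc⟩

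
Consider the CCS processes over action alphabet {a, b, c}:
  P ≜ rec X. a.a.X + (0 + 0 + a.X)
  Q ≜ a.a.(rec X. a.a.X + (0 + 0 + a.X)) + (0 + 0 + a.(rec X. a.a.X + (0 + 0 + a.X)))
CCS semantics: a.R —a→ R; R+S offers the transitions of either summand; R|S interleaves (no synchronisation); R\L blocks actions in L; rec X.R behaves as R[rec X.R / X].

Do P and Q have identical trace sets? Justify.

trace-equivalent

Reachable graph of P (2 states):
  p0 = rec X. a.a.X + (0 + 0 + a.X) → ··a··> p0, ··a··> p1
  p1 = a.(rec X. a.a.X + (0 + 0 + a.X)) → ··a··> p0
Reachable graph of Q (3 states):
  q0 = a.a.(rec X. a.a.X + (0 + 0 + a.X)) + (0 + 0 + a.(rec X. a.a.X + (0 + 0 + a.X))) → ··a··> q1, ··a··> q2
  q1 = a.(rec X. a.a.X + (0 + 0 + a.X)) → ··a··> q2
  q2 = rec X. a.a.X + (0 + 0 + a.X) → ··a··> q1, ··a··> q2
Bisimilarity quotient blocks:
  B0 = {p0, p1, q0, q1, q2}
p0 ∈ B0, q0 ∈ B0 → same block
Bisimilar ⇒ trace-equivalent.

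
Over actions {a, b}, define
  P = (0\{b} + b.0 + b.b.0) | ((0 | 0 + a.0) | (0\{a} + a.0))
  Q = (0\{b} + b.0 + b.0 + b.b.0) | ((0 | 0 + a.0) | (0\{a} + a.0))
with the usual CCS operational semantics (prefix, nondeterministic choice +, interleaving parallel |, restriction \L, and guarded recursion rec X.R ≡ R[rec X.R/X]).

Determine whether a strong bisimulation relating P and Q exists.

bisimilar

P's transition system — 12 states:
  u0 = (0\{b} + b.0 + b.b.0) | ((0 | 0 + a.0) | (0\{a} + a.0)) :: =a=> u1, =a=> u2, =b=> u3, =b=> u4
  u1 = (0\{b} + b.0 + b.b.0) | ((0 | 0 + a.0) | 0) :: =a=> u5, =b=> u6, =b=> u7
  u2 = (0\{b} + b.0 + b.b.0) | (0 | (0\{a} + a.0)) :: =a=> u5, =b=> u8, =b=> u9
  u3 = 0 | ((0 | 0 + a.0) | (0\{a} + a.0)) :: =a=> u6, =a=> u8
  u4 = b.0 | ((0 | 0 + a.0) | (0\{a} + a.0)) :: =a=> u7, =a=> u9, =b=> u3
  u5 = (0\{b} + b.0 + b.b.0) | (0 | 0) :: =b=> u10, =b=> u11
  u6 = 0 | ((0 | 0 + a.0) | 0) :: =a=> u10
  u7 = b.0 | ((0 | 0 + a.0) | 0) :: =a=> u11, =b=> u6
  u8 = 0 | (0 | (0\{a} + a.0)) :: =a=> u10
  u9 = b.0 | (0 | (0\{a} + a.0)) :: =a=> u11, =b=> u8
  u10 = 0 | (0 | 0) :: (no moves)
  u11 = b.0 | (0 | 0) :: =b=> u10
Q's transition system — 12 states:
  v0 = (0\{b} + b.0 + b.0 + b.b.0) | ((0 | 0 + a.0) | (0\{a} + a.0)) :: =a=> v1, =a=> v2, =b=> v3, =b=> v4
  v1 = (0\{b} + b.0 + b.0 + b.b.0) | ((0 | 0 + a.0) | 0) :: =a=> v5, =b=> v6, =b=> v7
  v2 = (0\{b} + b.0 + b.0 + b.b.0) | (0 | (0\{a} + a.0)) :: =a=> v5, =b=> v8, =b=> v9
  v3 = 0 | ((0 | 0 + a.0) | (0\{a} + a.0)) :: =a=> v6, =a=> v8
  v4 = b.0 | ((0 | 0 + a.0) | (0\{a} + a.0)) :: =a=> v7, =a=> v9, =b=> v3
  v5 = (0\{b} + b.0 + b.0 + b.b.0) | (0 | 0) :: =b=> v10, =b=> v11
  v6 = 0 | ((0 | 0 + a.0) | 0) :: =a=> v10
  v7 = b.0 | ((0 | 0 + a.0) | 0) :: =a=> v11, =b=> v6
  v8 = 0 | (0 | (0\{a} + a.0)) :: =a=> v10
  v9 = b.0 | (0 | (0\{a} + a.0)) :: =a=> v11, =b=> v8
  v10 = 0 | (0 | 0) :: (no moves)
  v11 = b.0 | (0 | 0) :: =b=> v10
Bisimilarity quotient blocks:
  B0 = {u0, v0}
  B1 = {u4, v4}
  B2 = {u3, v3}
  B3 = {u6, u8, v6, v8}
  B4 = {u10, v10}
  B5 = {u7, u9, v7, v9}
  B6 = {u11, v11}
  B7 = {u1, u2, v1, v2}
  B8 = {u5, v5}
u0 ∈ B0, v0 ∈ B0 → same block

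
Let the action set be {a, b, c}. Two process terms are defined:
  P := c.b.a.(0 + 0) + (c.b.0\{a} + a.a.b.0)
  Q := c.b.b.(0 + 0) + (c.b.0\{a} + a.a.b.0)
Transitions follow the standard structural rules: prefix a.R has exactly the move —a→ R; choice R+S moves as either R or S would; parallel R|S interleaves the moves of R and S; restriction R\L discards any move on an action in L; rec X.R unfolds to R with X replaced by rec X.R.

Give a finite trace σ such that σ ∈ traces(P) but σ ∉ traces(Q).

cba

LTS(P): 9 reachable states
  p0 = c.b.a.(0 + 0) + (c.b.0\{a} + a.a.b.0) ⊢ —a→ p1, —c→ p2, —c→ p3
  p1 = a.b.0 ⊢ —a→ p4
  p2 = b.0\{a} ⊢ —b→ p5
  p3 = b.a.(0 + 0) ⊢ —b→ p6
  p4 = b.0 ⊢ —b→ p7
  p5 = 0\{a} ⊢ (no moves)
  p6 = a.(0 + 0) ⊢ —a→ p8
  p7 = 0 ⊢ (no moves)
  p8 = 0 + 0 ⊢ (no moves)
LTS(Q): 9 reachable states
  q0 = c.b.b.(0 + 0) + (c.b.0\{a} + a.a.b.0) ⊢ —a→ q1, —c→ q2, —c→ q3
  q1 = a.b.0 ⊢ —a→ q4
  q2 = b.0\{a} ⊢ —b→ q5
  q3 = b.b.(0 + 0) ⊢ —b→ q6
  q4 = b.0 ⊢ —b→ q7
  q5 = 0\{a} ⊢ (no moves)
  q6 = b.(0 + 0) ⊢ —b→ q8
  q7 = 0 ⊢ (no moves)
  q8 = 0 + 0 ⊢ (no moves)
Executing cba from P (initial set {p0}):
  [1] c ⇒ {p2, p3}
  [2] b ⇒ {p5, p6}
  [3] a ⇒ {p8}
  ✓ P
Executing cba from Q (initial set {q0}):
  [1] c ⇒ {q2, q3}
  [2] b ⇒ {q5, q6}
  [3] a ⇒ no successor for Q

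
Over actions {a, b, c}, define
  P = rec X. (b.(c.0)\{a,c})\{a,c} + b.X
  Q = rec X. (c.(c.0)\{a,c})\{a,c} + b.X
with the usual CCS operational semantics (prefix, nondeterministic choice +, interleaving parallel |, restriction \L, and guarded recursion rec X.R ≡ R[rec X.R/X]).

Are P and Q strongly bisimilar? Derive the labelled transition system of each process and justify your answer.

Reachable graph of P (2 states):
  p0 = rec X. (b.(c.0)\{a,c})\{a,c} + b.X ⊢ -b-> p0, -b-> p1
  p1 = (c.0)\{a,c}\{a,c} ⊢ (no moves)
Reachable graph of Q (1 states):
  q0 = rec X. (c.(c.0)\{a,c})\{a,c} + b.X ⊢ -b-> q0
Coarsest stable partition (strong bisimilarity classes):
  B0 = {p0}
  B1 = {p1}
  B2 = {q0}
p0 ∈ B0, q0 ∈ B2 → different blocks

P ≁ Q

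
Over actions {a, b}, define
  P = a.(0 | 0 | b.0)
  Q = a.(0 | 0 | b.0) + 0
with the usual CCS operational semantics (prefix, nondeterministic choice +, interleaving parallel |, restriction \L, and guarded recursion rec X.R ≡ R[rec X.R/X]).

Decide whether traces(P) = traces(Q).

LTS(P): 3 reachable states
  s0 = a.(0 | 0 | b.0) has moves =a=> s1
  s1 = 0 | 0 | b.0 has moves =b=> s2
  s2 = 0 | 0 | 0 has moves deadlocked
LTS(Q): 3 reachable states
  t0 = a.(0 | 0 | b.0) + 0 has moves =a=> t1
  t1 = 0 | 0 | b.0 has moves =b=> t2
  t2 = 0 | 0 | 0 has moves deadlocked
Partition-refinement fixed point:
  B0 = {s0, t0}
  B1 = {s1, t1}
  B2 = {s2, t2}
s0 ∈ B0, t0 ∈ B0 → same block
Bisimilar ⇒ trace-equivalent.

YES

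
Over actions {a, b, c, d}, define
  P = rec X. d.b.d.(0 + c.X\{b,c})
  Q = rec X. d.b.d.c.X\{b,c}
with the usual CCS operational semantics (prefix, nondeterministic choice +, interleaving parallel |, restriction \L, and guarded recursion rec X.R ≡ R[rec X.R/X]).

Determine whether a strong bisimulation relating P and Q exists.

P's transition system — 6 states:
  u0 = rec X. d.b.d.(0 + c.X\{b,c}) :: ··d··> u1
  u1 = b.d.(0 + c.(rec X. d.b.d.(0 + c.X\{b,c}))\{b,c}) :: ··b··> u2
  u2 = d.(0 + c.(rec X. d.b.d.(0 + c.X\{b,c}))\{b,c}) :: ··d··> u3
  u3 = 0 + c.(rec X. d.b.d.(0 + c.X\{b,c}))\{b,c} :: ··c··> u4
  u4 = (rec X. d.b.d.(0 + c.X\{b,c}))\{b,c} :: ··d··> u5
  u5 = (b.d.(0 + c.(rec X. d.b.d.(0 + c.X\{b,c}))\{b,c}))\{b,c} :: ∅
Q's transition system — 6 states:
  v0 = rec X. d.b.d.c.X\{b,c} :: ··d··> v1
  v1 = b.d.c.(rec X. d.b.d.c.X\{b,c})\{b,c} :: ··b··> v2
  v2 = d.c.(rec X. d.b.d.c.X\{b,c})\{b,c} :: ··d··> v3
  v3 = c.(rec X. d.b.d.c.X\{b,c})\{b,c} :: ··c··> v4
  v4 = (rec X. d.b.d.c.X\{b,c})\{b,c} :: ··d··> v5
  v5 = (b.d.c.(rec X. d.b.d.c.X\{b,c})\{b,c})\{b,c} :: ∅
Coarsest stable partition (strong bisimilarity classes):
  B0 = {u0, v0}
  B1 = {u1, v1}
  B2 = {u2, v2}
  B3 = {u3, v3}
  B4 = {u4, v4}
  B5 = {u5, v5}
u0 ∈ B0, v0 ∈ B0 → same block

P ~ Q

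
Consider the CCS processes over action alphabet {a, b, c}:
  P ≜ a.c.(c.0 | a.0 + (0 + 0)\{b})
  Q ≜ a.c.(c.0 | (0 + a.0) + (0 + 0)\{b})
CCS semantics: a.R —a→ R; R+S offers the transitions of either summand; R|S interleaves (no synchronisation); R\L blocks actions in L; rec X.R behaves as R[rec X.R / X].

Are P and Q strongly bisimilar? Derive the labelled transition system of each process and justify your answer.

P's transition system — 6 states:
  m0 = a.c.(c.0 | a.0 + (0 + 0)\{b}) :: ··a··> m1
  m1 = c.(c.0 | a.0 + (0 + 0)\{b}) :: ··c··> m2
  m2 = c.0 | a.0 + (0 + 0)\{b} :: ··a··> m3, ··c··> m4
  m3 = c.0 | 0 :: ··c··> m5
  m4 = 0 | a.0 :: ··a··> m5
  m5 = 0 | 0 :: ·
Q's transition system — 6 states:
  n0 = a.c.(c.0 | (0 + a.0) + (0 + 0)\{b}) :: ··a··> n1
  n1 = c.(c.0 | (0 + a.0) + (0 + 0)\{b}) :: ··c··> n2
  n2 = c.0 | (0 + a.0) + (0 + 0)\{b} :: ··a··> n3, ··c··> n4
  n3 = c.0 | 0 :: ··c··> n5
  n4 = 0 | (0 + a.0) :: ··a··> n5
  n5 = 0 | 0 :: ·
Coarsest stable partition (strong bisimilarity classes):
  B0 = {m0, n0}
  B1 = {m1, n1}
  B2 = {m2, n2}
  B3 = {m3, n3}
  B4 = {m5, n5}
  B5 = {m4, n4}
m0 ∈ B0, n0 ∈ B0 → same block

bisimilar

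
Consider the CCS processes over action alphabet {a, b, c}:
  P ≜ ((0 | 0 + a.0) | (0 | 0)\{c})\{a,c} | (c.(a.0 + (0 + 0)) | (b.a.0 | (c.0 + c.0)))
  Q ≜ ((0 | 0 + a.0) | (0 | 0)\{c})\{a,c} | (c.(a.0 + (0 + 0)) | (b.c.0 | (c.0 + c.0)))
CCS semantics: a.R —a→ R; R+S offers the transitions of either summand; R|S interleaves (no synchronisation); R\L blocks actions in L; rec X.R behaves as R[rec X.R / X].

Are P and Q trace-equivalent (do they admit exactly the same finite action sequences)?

trace-distinct — witness ⟨ba⟩

Reachable graph of P (18 states):
  u0 = ((0 | 0 + a.0) | (0 | 0)\{c})\{a,c} | (c.(a.0 + (0 + 0)) | (b.a.0 | (c.0 + c.0))) | --b--▸ u1, --c--▸ u2, --c--▸ u3
  u1 = ((0 | 0 + a.0) | (0 | 0)\{c})\{a,c} | (c.(a.0 + (0 + 0)) | (a.0 | (c.0 + c.0))) | --a--▸ u4, --c--▸ u5, --c--▸ u6
  u2 = ((0 | 0 + a.0) | (0 | 0)\{c})\{a,c} | ((a.0 + (0 + 0)) | (b.a.0 | (c.0 + c.0))) | --a--▸ u7, --b--▸ u5, --c--▸ u8
  u3 = ((0 | 0 + a.0) | (0 | 0)\{c})\{a,c} | (c.(a.0 + (0 + 0)) | (b.a.0 | 0)) | --b--▸ u6, --c--▸ u8
  u4 = ((0 | 0 + a.0) | (0 | 0)\{c})\{a,c} | (c.(a.0 + (0 + 0)) | (0 | (c.0 + c.0))) | --c--▸ u10, --c--▸ u9
  u5 = ((0 | 0 + a.0) | (0 | 0)\{c})\{a,c} | ((a.0 + (0 + 0)) | (a.0 | (c.0 + c.0))) | --a--▸ u11, --a--▸ u9, --c--▸ u12
  u6 = ((0 | 0 + a.0) | (0 | 0)\{c})\{a,c} | (c.(a.0 + (0 + 0)) | (a.0 | 0)) | --a--▸ u10, --c--▸ u12
  u7 = ((0 | 0 + a.0) | (0 | 0)\{c})\{a,c} | (0 | (b.a.0 | (c.0 + c.0))) | --b--▸ u11, --c--▸ u13
  u8 = ((0 | 0 + a.0) | (0 | 0)\{c})\{a,c} | ((a.0 + (0 + 0)) | (b.a.0 | 0)) | --a--▸ u13, --b--▸ u12
  u9 = ((0 | 0 + a.0) | (0 | 0)\{c})\{a,c} | ((a.0 + (0 + 0)) | (0 | (c.0 + c.0))) | --a--▸ u14, --c--▸ u15
  u10 = ((0 | 0 + a.0) | (0 | 0)\{c})\{a,c} | (c.(a.0 + (0 + 0)) | (0 | 0)) | --c--▸ u15
  u11 = ((0 | 0 + a.0) | (0 | 0)\{c})\{a,c} | (0 | (a.0 | (c.0 + c.0))) | --a--▸ u14, --c--▸ u16
  u12 = ((0 | 0 + a.0) | (0 | 0)\{c})\{a,c} | ((a.0 + (0 + 0)) | (a.0 | 0)) | --a--▸ u15, --a--▸ u16
  u13 = ((0 | 0 + a.0) | (0 | 0)\{c})\{a,c} | (0 | (b.a.0 | 0)) | --b--▸ u16
  u14 = ((0 | 0 + a.0) | (0 | 0)\{c})\{a,c} | (0 | (0 | (c.0 + c.0))) | --c--▸ u17
  u15 = ((0 | 0 + a.0) | (0 | 0)\{c})\{a,c} | ((a.0 + (0 + 0)) | (0 | 0)) | --a--▸ u17
  u16 = ((0 | 0 + a.0) | (0 | 0)\{c})\{a,c} | (0 | (a.0 | 0)) | --a--▸ u17
  u17 = ((0 | 0 + a.0) | (0 | 0)\{c})\{a,c} | (0 | (0 | 0)) | ∅
Reachable graph of Q (18 states):
  v0 = ((0 | 0 + a.0) | (0 | 0)\{c})\{a,c} | (c.(a.0 + (0 + 0)) | (b.c.0 | (c.0 + c.0))) | --b--▸ v1, --c--▸ v2, --c--▸ v3
  v1 = ((0 | 0 + a.0) | (0 | 0)\{c})\{a,c} | (c.(a.0 + (0 + 0)) | (c.0 | (c.0 + c.0))) | --c--▸ v4, --c--▸ v5, --c--▸ v6
  v2 = ((0 | 0 + a.0) | (0 | 0)\{c})\{a,c} | ((a.0 + (0 + 0)) | (b.c.0 | (c.0 + c.0))) | --a--▸ v7, --b--▸ v4, --c--▸ v8
  v3 = ((0 | 0 + a.0) | (0 | 0)\{c})\{a,c} | (c.(a.0 + (0 + 0)) | (b.c.0 | 0)) | --b--▸ v6, --c--▸ v8
  v4 = ((0 | 0 + a.0) | (0 | 0)\{c})\{a,c} | ((a.0 + (0 + 0)) | (c.0 | (c.0 + c.0))) | --a--▸ v9, --c--▸ v10, --c--▸ v11
  v5 = ((0 | 0 + a.0) | (0 | 0)\{c})\{a,c} | (c.(a.0 + (0 + 0)) | (0 | (c.0 + c.0))) | --c--▸ v10, --c--▸ v12
  v6 = ((0 | 0 + a.0) | (0 | 0)\{c})\{a,c} | (c.(a.0 + (0 + 0)) | (c.0 | 0)) | --c--▸ v11, --c--▸ v12
  v7 = ((0 | 0 + a.0) | (0 | 0)\{c})\{a,c} | (0 | (b.c.0 | (c.0 + c.0))) | --b--▸ v9, --c--▸ v13
  v8 = ((0 | 0 + a.0) | (0 | 0)\{c})\{a,c} | ((a.0 + (0 + 0)) | (b.c.0 | 0)) | --a--▸ v13, --b--▸ v11
  v9 = ((0 | 0 + a.0) | (0 | 0)\{c})\{a,c} | (0 | (c.0 | (c.0 + c.0))) | --c--▸ v14, --c--▸ v15
  v10 = ((0 | 0 + a.0) | (0 | 0)\{c})\{a,c} | ((a.0 + (0 + 0)) | (0 | (c.0 + c.0))) | --a--▸ v14, --c--▸ v16
  v11 = ((0 | 0 + a.0) | (0 | 0)\{c})\{a,c} | ((a.0 + (0 + 0)) | (c.0 | 0)) | --a--▸ v15, --c--▸ v16
  v12 = ((0 | 0 + a.0) | (0 | 0)\{c})\{a,c} | (c.(a.0 + (0 + 0)) | (0 | 0)) | --c--▸ v16
  v13 = ((0 | 0 + a.0) | (0 | 0)\{c})\{a,c} | (0 | (b.c.0 | 0)) | --b--▸ v15
  v14 = ((0 | 0 + a.0) | (0 | 0)\{c})\{a,c} | (0 | (0 | (c.0 + c.0))) | --c--▸ v17
  v15 = ((0 | 0 + a.0) | (0 | 0)\{c})\{a,c} | (0 | (c.0 | 0)) | --c--▸ v17
  v16 = ((0 | 0 + a.0) | (0 | 0)\{c})\{a,c} | ((a.0 + (0 + 0)) | (0 | 0)) | --a--▸ v17
  v17 = ((0 | 0 + a.0) | (0 | 0)\{c})\{a,c} | (0 | (0 | 0)) | ∅
Run σ = ⟨ba⟩ on P: start {u0}
  step 1 (b): {u1}
  step 2 (a): {u4}
  — P admits the full trace.
Run σ = ⟨ba⟩ on Q: start {v0}
  step 1 (b): {v1}
  step 2 (a): ∅ (Q stuck)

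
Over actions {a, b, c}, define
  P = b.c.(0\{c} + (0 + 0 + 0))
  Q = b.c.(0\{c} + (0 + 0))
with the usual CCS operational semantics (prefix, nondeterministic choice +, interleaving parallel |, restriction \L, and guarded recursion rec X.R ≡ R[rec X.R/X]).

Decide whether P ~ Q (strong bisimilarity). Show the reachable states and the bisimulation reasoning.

YES

P's transition system — 3 states:
  s0 = b.c.(0\{c} + (0 + 0 + 0)) | =b=> s1
  s1 = c.(0\{c} + (0 + 0 + 0)) | =c=> s2
  s2 = 0\{c} + (0 + 0 + 0) | stopped
Q's transition system — 3 states:
  t0 = b.c.(0\{c} + (0 + 0)) | =b=> t1
  t1 = c.(0\{c} + (0 + 0)) | =c=> t2
  t2 = 0\{c} + (0 + 0) | stopped
Partition-refinement fixed point:
  B0 = {s0, t0}
  B1 = {s1, t1}
  B2 = {s2, t2}
s0 ∈ B0, t0 ∈ B0 → same block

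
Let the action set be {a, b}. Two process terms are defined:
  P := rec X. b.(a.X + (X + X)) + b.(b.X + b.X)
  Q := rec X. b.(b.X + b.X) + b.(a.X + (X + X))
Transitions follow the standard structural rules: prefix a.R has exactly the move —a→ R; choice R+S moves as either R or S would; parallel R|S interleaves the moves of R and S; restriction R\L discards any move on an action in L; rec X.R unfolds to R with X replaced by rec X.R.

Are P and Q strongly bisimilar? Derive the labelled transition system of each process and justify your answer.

P ~ Q

Reachable graph of P (3 states):
  p0 = rec X. b.(a.X + (X + X)) + b.(b.X + b.X) | =b=> p1, =b=> p2
  p1 = a.(rec X. b.(a.X + (X + X)) + b.(b.X + b.X)) + ((rec X. b.(a.X + (X + X)) + b.(b.X + b.X)) + (rec X. b.(a.X + (X + X)) + b.(b.X + b.X))) | =a=> p0, =b=> p1, =b=> p2
  p2 = b.(rec X. b.(a.X + (X + X)) + b.(b.X + b.X)) + b.(rec X. b.(a.X + (X + X)) + b.(b.X + b.X)) | =b=> p0
Reachable graph of Q (3 states):
  q0 = rec X. b.(b.X + b.X) + b.(a.X + (X + X)) | =b=> q1, =b=> q2
  q1 = a.(rec X. b.(b.X + b.X) + b.(a.X + (X + X))) + ((rec X. b.(b.X + b.X) + b.(a.X + (X + X))) + (rec X. b.(b.X + b.X) + b.(a.X + (X + X)))) | =a=> q0, =b=> q1, =b=> q2
  q2 = b.(rec X. b.(b.X + b.X) + b.(a.X + (X + X))) + b.(rec X. b.(b.X + b.X) + b.(a.X + (X + X))) | =b=> q0
Bisimilarity quotient blocks:
  B0 = {p0, q0}
  B1 = {p1, q1}
  B2 = {p2, q2}
p0 ∈ B0, q0 ∈ B0 → same block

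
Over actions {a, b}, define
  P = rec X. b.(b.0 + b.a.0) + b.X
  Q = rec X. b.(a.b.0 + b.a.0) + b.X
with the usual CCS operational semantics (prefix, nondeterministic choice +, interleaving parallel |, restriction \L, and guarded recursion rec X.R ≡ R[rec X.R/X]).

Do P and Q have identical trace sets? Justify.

trace-distinct — witness ⟨ba⟩

LTS(P): 4 reachable states
  p0 = rec X. b.(b.0 + b.a.0) + b.X | —b→ p0, —b→ p1
  p1 = b.0 + b.a.0 | —b→ p2, —b→ p3
  p2 = 0 | stopped
  p3 = a.0 | —a→ p2
LTS(Q): 5 reachable states
  q0 = rec X. b.(a.b.0 + b.a.0) + b.X | —b→ q0, —b→ q1
  q1 = a.b.0 + b.a.0 | —a→ q2, —b→ q3
  q2 = b.0 | —b→ q4
  q3 = a.0 | —a→ q4
  q4 = 0 | stopped
Trace ⟨ba⟩ through Q, begin at {q0}:
  step 1 (b): {q0, q1}
  step 2 (a): {q2}
  — Q admits the full trace.
Trace ⟨ba⟩ through P, begin at {p0}:
  step 1 (b): {p0, p1}
  step 2 (a): ∅ (P stuck)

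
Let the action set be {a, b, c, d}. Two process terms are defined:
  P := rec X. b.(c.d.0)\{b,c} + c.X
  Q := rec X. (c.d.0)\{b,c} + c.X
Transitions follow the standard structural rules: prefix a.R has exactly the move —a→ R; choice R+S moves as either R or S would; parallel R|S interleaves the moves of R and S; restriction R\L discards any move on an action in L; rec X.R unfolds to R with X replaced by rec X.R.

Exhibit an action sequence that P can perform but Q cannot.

P's transition system — 2 states:
  m0 = rec X. b.(c.d.0)\{b,c} + c.X → -b-> m1, -c-> m0
  m1 = (c.d.0)\{b,c} → ∅
Q's transition system — 1 states:
  n0 = rec X. (c.d.0)\{b,c} + c.X → -c-> n0
Executing b from P (initial set {m0}):
  step 1 (b): {m1}
  ✓ P
Executing b from Q (initial set {n0}):
  step 1 (b): no successor for Q

b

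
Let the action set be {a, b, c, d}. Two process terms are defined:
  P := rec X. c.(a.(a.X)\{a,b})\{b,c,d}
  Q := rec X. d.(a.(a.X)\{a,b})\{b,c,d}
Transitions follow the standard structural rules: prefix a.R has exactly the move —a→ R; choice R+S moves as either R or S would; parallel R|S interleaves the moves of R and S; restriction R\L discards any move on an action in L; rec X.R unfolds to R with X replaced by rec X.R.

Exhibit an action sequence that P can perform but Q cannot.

c

Reachable graph of P (3 states):
  m0 = rec X. c.(a.(a.X)\{a,b})\{b,c,d} ⊢ —c→ m1
  m1 = (a.(a.(rec X. c.(a.(a.X)\{a,b})\{b,c,d}))\{a,b})\{b,c,d} ⊢ —a→ m2
  m2 = (a.(rec X. c.(a.(a.X)\{a,b})\{b,c,d}))\{a,b}\{b,c,d} ⊢ ·
Reachable graph of Q (3 states):
  n0 = rec X. d.(a.(a.X)\{a,b})\{b,c,d} ⊢ —d→ n1
  n1 = (a.(a.(rec X. d.(a.(a.X)\{a,b})\{b,c,d}))\{a,b})\{b,c,d} ⊢ —a→ n2
  n2 = (a.(rec X. d.(a.(a.X)\{a,b})\{b,c,d}))\{a,b}\{b,c,d} ⊢ ·
Run σ = ⟨c⟩ on P: start {m0}
  [1] c ⇒ {m1}
  ✓ P
Run σ = ⟨c⟩ on Q: start {n0}
  [1] c ⇒ ∅ (Q stuck)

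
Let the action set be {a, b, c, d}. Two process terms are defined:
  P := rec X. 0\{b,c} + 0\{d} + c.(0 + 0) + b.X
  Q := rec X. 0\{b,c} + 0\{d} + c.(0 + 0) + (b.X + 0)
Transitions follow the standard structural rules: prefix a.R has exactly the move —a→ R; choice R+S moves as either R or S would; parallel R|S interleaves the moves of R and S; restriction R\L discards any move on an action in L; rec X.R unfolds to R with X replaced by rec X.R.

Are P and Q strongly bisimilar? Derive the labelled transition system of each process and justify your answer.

P ~ Q

Reachable graph of P (2 states):
  m0 = rec X. 0\{b,c} + 0\{d} + c.(0 + 0) + b.X ⊢ —b→ m0, —c→ m1
  m1 = 0 + 0 ⊢ deadlocked
Reachable graph of Q (2 states):
  n0 = rec X. 0\{b,c} + 0\{d} + c.(0 + 0) + (b.X + 0) ⊢ —b→ n0, —c→ n1
  n1 = 0 + 0 ⊢ deadlocked
Bisimilarity quotient blocks:
  B0 = {m0, n0}
  B1 = {m1, n1}
m0 ∈ B0, n0 ∈ B0 → same block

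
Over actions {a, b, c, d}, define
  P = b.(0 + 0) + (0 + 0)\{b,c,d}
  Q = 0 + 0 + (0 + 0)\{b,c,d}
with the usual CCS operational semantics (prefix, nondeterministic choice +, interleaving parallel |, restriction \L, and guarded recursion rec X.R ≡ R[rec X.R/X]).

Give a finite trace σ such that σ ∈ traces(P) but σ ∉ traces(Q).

Reachable graph of P (2 states):
  u0 = b.(0 + 0) + (0 + 0)\{b,c,d} | —b→ u1
  u1 = 0 + 0 | deadlocked
Reachable graph of Q (1 states):
  v0 = 0 + 0 + (0 + 0)\{b,c,d} | deadlocked
Run σ = ⟨b⟩ on P: start {u0}
  [1] b ⇒ {u1}
  — P admits the full trace.
Run σ = ⟨b⟩ on Q: start {v0}
  [1] b ⇒ ∅  — Q cannot continue

b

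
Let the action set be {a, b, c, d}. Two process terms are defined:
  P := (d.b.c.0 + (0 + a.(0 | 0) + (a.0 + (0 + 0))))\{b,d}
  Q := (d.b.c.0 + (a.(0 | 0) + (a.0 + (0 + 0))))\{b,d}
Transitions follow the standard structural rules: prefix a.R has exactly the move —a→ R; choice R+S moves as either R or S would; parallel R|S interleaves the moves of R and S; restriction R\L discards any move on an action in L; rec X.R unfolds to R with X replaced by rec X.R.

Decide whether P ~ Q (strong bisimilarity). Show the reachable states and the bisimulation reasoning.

Reachable graph of P (3 states):
  m0 = (d.b.c.0 + (0 + a.(0 | 0) + (a.0 + (0 + 0))))\{b,d} → =a=> m1, =a=> m2
  m1 = (0 | 0)\{b,d} → stopped
  m2 = 0\{b,d} → stopped
Reachable graph of Q (3 states):
  n0 = (d.b.c.0 + (a.(0 | 0) + (a.0 + (0 + 0))))\{b,d} → =a=> n1, =a=> n2
  n1 = (0 | 0)\{b,d} → stopped
  n2 = 0\{b,d} → stopped
Coarsest stable partition (strong bisimilarity classes):
  B0 = {m0, n0}
  B1 = {m1, m2, n1, n2}
m0 ∈ B0, n0 ∈ B0 → same block

YES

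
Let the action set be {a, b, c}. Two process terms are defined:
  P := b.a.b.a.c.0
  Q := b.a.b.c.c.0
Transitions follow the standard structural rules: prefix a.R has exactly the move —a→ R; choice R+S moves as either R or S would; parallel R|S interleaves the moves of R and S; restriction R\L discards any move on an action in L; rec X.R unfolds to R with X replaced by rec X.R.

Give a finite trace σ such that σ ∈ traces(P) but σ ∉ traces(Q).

P's transition system — 6 states:
  p0 = b.a.b.a.c.0 :: —b→ p1
  p1 = a.b.a.c.0 :: —a→ p2
  p2 = b.a.c.0 :: —b→ p3
  p3 = a.c.0 :: —a→ p4
  p4 = c.0 :: —c→ p5
  p5 = 0 :: stopped
Q's transition system — 6 states:
  q0 = b.a.b.c.c.0 :: —b→ q1
  q1 = a.b.c.c.0 :: —a→ q2
  q2 = b.c.c.0 :: —b→ q3
  q3 = c.c.0 :: —c→ q4
  q4 = c.0 :: —c→ q5
  q5 = 0 :: stopped
Run σ = ⟨baba⟩ on P: start {p0}
  step 1 (b): {p1}
  step 2 (a): {p2}
  step 3 (b): {p3}
  step 4 (a): {p4}
  P completes σ.
Run σ = ⟨baba⟩ on Q: start {q0}
  step 1 (b): {q1}
  step 2 (a): {q2}
  step 3 (b): {q3}
  step 4 (a): ∅  — Q cannot continue

baba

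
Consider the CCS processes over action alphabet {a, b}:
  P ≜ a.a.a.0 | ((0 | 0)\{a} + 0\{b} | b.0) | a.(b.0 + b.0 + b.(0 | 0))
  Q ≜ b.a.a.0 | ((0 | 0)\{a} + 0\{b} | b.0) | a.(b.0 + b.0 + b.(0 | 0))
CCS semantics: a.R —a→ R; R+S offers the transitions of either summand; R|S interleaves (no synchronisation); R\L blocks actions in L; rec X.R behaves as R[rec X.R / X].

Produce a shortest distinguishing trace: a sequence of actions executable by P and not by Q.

P's transition system — 32 states:
  p0 = a.a.a.0 | ((0 | 0)\{a} + 0\{b} | b.0) | a.(b.0 + b.0 + b.(0 | 0)) → =a=> p1, =a=> p2, =b=> p3
  p1 = a.a.0 | ((0 | 0)\{a} + 0\{b} | b.0) | a.(b.0 + b.0 + b.(0 | 0)) → =a=> p4, =a=> p5, =b=> p6
  p2 = a.a.a.0 | ((0 | 0)\{a} + 0\{b} | b.0) | (b.0 + b.0 + b.(0 | 0)) → =a=> p5, =b=> p7, =b=> p8, =b=> p9
  p3 = a.a.a.0 | (0\{b} | 0) | a.(b.0 + b.0 + b.(0 | 0)) → =a=> p6, =a=> p9
  p4 = a.0 | ((0 | 0)\{a} + 0\{b} | b.0) | a.(b.0 + b.0 + b.(0 | 0)) → =a=> p10, =a=> p11, =b=> p12
  p5 = a.a.0 | ((0 | 0)\{a} + 0\{b} | b.0) | (b.0 + b.0 + b.(0 | 0)) → =a=> p11, =b=> p13, =b=> p14, =b=> p15
  p6 = a.a.0 | (0\{b} | 0) | a.(b.0 + b.0 + b.(0 | 0)) → =a=> p12, =a=> p15
  p7 = a.a.a.0 | ((0 | 0)\{a} + 0\{b} | b.0) | (0 | 0) → =a=> p13, =b=> p16
  p8 = a.a.a.0 | ((0 | 0)\{a} + 0\{b} | b.0) | 0 → =a=> p14, =b=> p17
  p9 = a.a.a.0 | (0\{b} | 0) | (b.0 + b.0 + b.(0 | 0)) → =a=> p15, =b=> p16, =b=> p17
  p10 = 0 | ((0 | 0)\{a} + 0\{b} | b.0) | a.(b.0 + b.0 + b.(0 | 0)) → =a=> p18, =b=> p19
  p11 = a.0 | ((0 | 0)\{a} + 0\{b} | b.0) | (b.0 + b.0 + b.(0 | 0)) → =a=> p18, =b=> p20, =b=> p21, =b=> p22
  p12 = a.0 | (0\{b} | 0) | a.(b.0 + b.0 + b.(0 | 0)) → =a=> p19, =a=> p22
  p13 = a.a.0 | ((0 | 0)\{a} + 0\{b} | b.0) | (0 | 0) → =a=> p20, =b=> p23
  p14 = a.a.0 | ((0 | 0)\{a} + 0\{b} | b.0) | 0 → =a=> p21, =b=> p24
  p15 = a.a.0 | (0\{b} | 0) | (b.0 + b.0 + b.(0 | 0)) → =a=> p22, =b=> p23, =b=> p24
  p16 = a.a.a.0 | (0\{b} | 0) | (0 | 0) → =a=> p23
  p17 = a.a.a.0 | (0\{b} | 0) | 0 → =a=> p24
  p18 = 0 | ((0 | 0)\{a} + 0\{b} | b.0) | (b.0 + b.0 + b.(0 | 0)) → =b=> p25, =b=> p26, =b=> p27
  p19 = 0 | (0\{b} | 0) | a.(b.0 + b.0 + b.(0 | 0)) → =a=> p27
  p20 = a.0 | ((0 | 0)\{a} + 0\{b} | b.0) | (0 | 0) → =a=> p25, =b=> p28
  p21 = a.0 | ((0 | 0)\{a} + 0\{b} | b.0) | 0 → =a=> p26, =b=> p29
  p22 = a.0 | (0\{b} | 0) | (b.0 + b.0 + b.(0 | 0)) → =a=> p27, =b=> p28, =b=> p29
  p23 = a.a.0 | (0\{b} | 0) | (0 | 0) → =a=> p28
  p24 = a.a.0 | (0\{b} | 0) | 0 → =a=> p29
  p25 = 0 | ((0 | 0)\{a} + 0\{b} | b.0) | (0 | 0) → =b=> p30
  p26 = 0 | ((0 | 0)\{a} + 0\{b} | b.0) | 0 → =b=> p31
  p27 = 0 | (0\{b} | 0) | (b.0 + b.0 + b.(0 | 0)) → =b=> p30, =b=> p31
  p28 = a.0 | (0\{b} | 0) | (0 | 0) → =a=> p30
  p29 = a.0 | (0\{b} | 0) | 0 → =a=> p31
  p30 = 0 | (0\{b} | 0) | (0 | 0) → ·
  p31 = 0 | (0\{b} | 0) | 0 → ·
Q's transition system — 32 states:
  q0 = b.a.a.0 | ((0 | 0)\{a} + 0\{b} | b.0) | a.(b.0 + b.0 + b.(0 | 0)) → =a=> q1, =b=> q2, =b=> q3
  q1 = b.a.a.0 | ((0 | 0)\{a} + 0\{b} | b.0) | (b.0 + b.0 + b.(0 | 0)) → =b=> q4, =b=> q5, =b=> q6, =b=> q7
  q2 = a.a.0 | ((0 | 0)\{a} + 0\{b} | b.0) | a.(b.0 + b.0 + b.(0 | 0)) → =a=> q4, =a=> q8, =b=> q9
  q3 = b.a.a.0 | (0\{b} | 0) | a.(b.0 + b.0 + b.(0 | 0)) → =a=> q7, =b=> q9
  q4 = a.a.0 | ((0 | 0)\{a} + 0\{b} | b.0) | (b.0 + b.0 + b.(0 | 0)) → =a=> q10, =b=> q11, =b=> q12, =b=> q13
  q5 = b.a.a.0 | ((0 | 0)\{a} + 0\{b} | b.0) | (0 | 0) → =b=> q11, =b=> q14
  q6 = b.a.a.0 | ((0 | 0)\{a} + 0\{b} | b.0) | 0 → =b=> q12, =b=> q15
  q7 = b.a.a.0 | (0\{b} | 0) | (b.0 + b.0 + b.(0 | 0)) → =b=> q13, =b=> q14, =b=> q15
  q8 = a.0 | ((0 | 0)\{a} + 0\{b} | b.0) | a.(b.0 + b.0 + b.(0 | 0)) → =a=> q10, =a=> q16, =b=> q17
  q9 = a.a.0 | (0\{b} | 0) | a.(b.0 + b.0 + b.(0 | 0)) → =a=> q13, =a=> q17
  q10 = a.0 | ((0 | 0)\{a} + 0\{b} | b.0) | (b.0 + b.0 + b.(0 | 0)) → =a=> q18, =b=> q19, =b=> q20, =b=> q21
  q11 = a.a.0 | ((0 | 0)\{a} + 0\{b} | b.0) | (0 | 0) → =a=> q19, =b=> q22
  q12 = a.a.0 | ((0 | 0)\{a} + 0\{b} | b.0) | 0 → =a=> q20, =b=> q23
  q13 = a.a.0 | (0\{b} | 0) | (b.0 + b.0 + b.(0 | 0)) → =a=> q21, =b=> q22, =b=> q23
  q14 = b.a.a.0 | (0\{b} | 0) | (0 | 0) → =b=> q22
  q15 = b.a.a.0 | (0\{b} | 0) | 0 → =b=> q23
  q16 = 0 | ((0 | 0)\{a} + 0\{b} | b.0) | a.(b.0 + b.0 + b.(0 | 0)) → =a=> q18, =b=> q24
  q17 = a.0 | (0\{b} | 0) | a.(b.0 + b.0 + b.(0 | 0)) → =a=> q21, =a=> q24
  q18 = 0 | ((0 | 0)\{a} + 0\{b} | b.0) | (b.0 + b.0 + b.(0 | 0)) → =b=> q25, =b=> q26, =b=> q27
  q19 = a.0 | ((0 | 0)\{a} + 0\{b} | b.0) | (0 | 0) → =a=> q25, =b=> q28
  q20 = a.0 | ((0 | 0)\{a} + 0\{b} | b.0) | 0 → =a=> q26, =b=> q29
  q21 = a.0 | (0\{b} | 0) | (b.0 + b.0 + b.(0 | 0)) → =a=> q27, =b=> q28, =b=> q29
  q22 = a.a.0 | (0\{b} | 0) | (0 | 0) → =a=> q28
  q23 = a.a.0 | (0\{b} | 0) | 0 → =a=> q29
  q24 = 0 | (0\{b} | 0) | a.(b.0 + b.0 + b.(0 | 0)) → =a=> q27
  q25 = 0 | ((0 | 0)\{a} + 0\{b} | b.0) | (0 | 0) → =b=> q30
  q26 = 0 | ((0 | 0)\{a} + 0\{b} | b.0) | 0 → =b=> q31
  q27 = 0 | (0\{b} | 0) | (b.0 + b.0 + b.(0 | 0)) → =b=> q30, =b=> q31
  q28 = a.0 | (0\{b} | 0) | (0 | 0) → =a=> q30
  q29 = a.0 | (0\{b} | 0) | 0 → =a=> q31
  q30 = 0 | (0\{b} | 0) | (0 | 0) → ·
  q31 = 0 | (0\{b} | 0) | 0 → ·
Trace ⟨aa⟩ through P, begin at {p0}:
  after a @ step 1: {p1, p2}
  after a @ step 2: {p4, p5}
  — P admits the full trace.
Trace ⟨aa⟩ through Q, begin at {q0}:
  after a @ step 1: {q1}
  after a @ step 2: no successor for Q

aa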